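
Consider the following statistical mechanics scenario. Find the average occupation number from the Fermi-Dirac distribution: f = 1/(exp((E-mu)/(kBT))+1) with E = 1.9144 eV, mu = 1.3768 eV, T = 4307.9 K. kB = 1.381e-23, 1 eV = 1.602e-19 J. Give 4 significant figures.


Step 1: (E - mu) = 1.9144 - 1.3768 = 0.5376 eV
Step 2: Convert: (E-mu)*eV = 8.612e-20 J
Step 3: x = (E-mu)*eV/(kB*T) = 1.448
Step 4: f = 1/(exp(1.448)+1) = 0.1904

0.1904


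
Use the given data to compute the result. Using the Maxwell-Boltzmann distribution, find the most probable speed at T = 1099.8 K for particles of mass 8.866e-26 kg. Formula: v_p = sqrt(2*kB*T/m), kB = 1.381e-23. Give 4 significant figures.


Step 1: Numerator = 2*kB*T = 2*1.381e-23*1099.8 = 3.038e-20
Step 2: Ratio = 3.038e-20 / 8.866e-26 = 3.426e+05
Step 3: v_p = sqrt(3.426e+05) = 585.3 m/s

585.3


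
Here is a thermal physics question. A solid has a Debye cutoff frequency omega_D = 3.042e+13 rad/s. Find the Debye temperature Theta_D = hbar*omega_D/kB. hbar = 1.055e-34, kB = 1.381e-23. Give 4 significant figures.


Step 1: hbar*omega_D = 1.055e-34 * 3.042e+13 = 3.209e-21 J
Step 2: Theta_D = 3.209e-21 / 1.381e-23
Step 3: Theta_D = 232.4 K

232.4


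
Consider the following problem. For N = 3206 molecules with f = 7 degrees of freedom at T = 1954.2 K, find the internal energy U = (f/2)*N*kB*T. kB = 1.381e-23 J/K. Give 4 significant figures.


Step 1: f/2 = 7/2 = 3.5
Step 2: N*kB*T = 3206*1.381e-23*1954.2 = 8.652e-17
Step 3: U = 3.5 * 8.652e-17 = 3.028e-16 J

3.028e-16


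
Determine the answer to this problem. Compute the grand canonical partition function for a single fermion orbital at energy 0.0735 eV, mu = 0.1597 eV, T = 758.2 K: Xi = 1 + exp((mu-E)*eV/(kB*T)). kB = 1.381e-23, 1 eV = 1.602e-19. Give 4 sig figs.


Step 1: (mu - E) = 0.1597 - 0.0735 = 0.0862 eV
Step 2: x = (mu-E)*eV/(kB*T) = 0.0862*1.602e-19/(1.381e-23*758.2) = 1.319
Step 3: exp(x) = 3.739
Step 4: Xi = 1 + 3.739 = 4.739

4.739


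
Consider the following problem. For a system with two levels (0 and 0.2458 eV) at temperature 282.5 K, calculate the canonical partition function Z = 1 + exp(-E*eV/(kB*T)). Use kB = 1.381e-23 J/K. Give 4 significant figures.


Step 1: Compute beta*E = E*eV/(kB*T) = 0.2458*1.602e-19/(1.381e-23*282.5) = 10.09
Step 2: exp(-beta*E) = exp(-10.09) = 4.136e-05
Step 3: Z = 1 + 4.136e-05 = 1

1


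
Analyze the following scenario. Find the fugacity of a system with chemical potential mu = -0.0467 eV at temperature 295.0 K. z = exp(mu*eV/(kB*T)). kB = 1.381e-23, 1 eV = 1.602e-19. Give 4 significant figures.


Step 1: Convert mu to Joules: -0.0467*1.602e-19 = -7.481e-21 J
Step 2: kB*T = 1.381e-23*295.0 = 4.074e-21 J
Step 3: mu/(kB*T) = -1.836
Step 4: z = exp(-1.836) = 0.1594

0.1594


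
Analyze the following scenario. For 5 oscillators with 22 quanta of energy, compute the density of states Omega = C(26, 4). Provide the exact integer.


Step 1: Use binomial coefficient C(26, 4)
Step 2: Numerator = 26! / 22!
Step 3: Denominator = 4!
Step 4: Omega = 14950

14950


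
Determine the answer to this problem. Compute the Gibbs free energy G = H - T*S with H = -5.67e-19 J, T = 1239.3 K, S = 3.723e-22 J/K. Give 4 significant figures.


Step 1: T*S = 1239.3 * 3.723e-22 = 4.614e-19 J
Step 2: G = H - T*S = -5.67e-19 - 4.614e-19
Step 3: G = -1.028e-18 J

-1.028e-18


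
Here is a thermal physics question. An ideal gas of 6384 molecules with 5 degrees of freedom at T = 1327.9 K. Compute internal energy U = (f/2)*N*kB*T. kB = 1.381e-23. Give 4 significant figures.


Step 1: f/2 = 5/2 = 2.5
Step 2: N*kB*T = 6384*1.381e-23*1327.9 = 1.171e-16
Step 3: U = 2.5 * 1.171e-16 = 2.927e-16 J

2.927e-16


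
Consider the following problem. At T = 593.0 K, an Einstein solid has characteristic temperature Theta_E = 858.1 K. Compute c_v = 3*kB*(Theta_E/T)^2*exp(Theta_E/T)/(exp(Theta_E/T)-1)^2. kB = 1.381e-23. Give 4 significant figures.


Step 1: x = Theta_E/T = 858.1/593.0 = 1.447
Step 2: x^2 = 2.094
Step 3: exp(x) = 4.251
Step 4: c_v = 3*1.381e-23*2.094*4.251/(4.251-1)^2 = 3.49e-23

3.49e-23


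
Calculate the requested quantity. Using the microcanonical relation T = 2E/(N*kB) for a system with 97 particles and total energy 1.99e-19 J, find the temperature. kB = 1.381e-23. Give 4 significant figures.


Step 1: Numerator = 2*E = 2*1.99e-19 = 3.98e-19 J
Step 2: Denominator = N*kB = 97*1.381e-23 = 1.34e-21
Step 3: T = 3.98e-19 / 1.34e-21 = 297.1 K

297.1


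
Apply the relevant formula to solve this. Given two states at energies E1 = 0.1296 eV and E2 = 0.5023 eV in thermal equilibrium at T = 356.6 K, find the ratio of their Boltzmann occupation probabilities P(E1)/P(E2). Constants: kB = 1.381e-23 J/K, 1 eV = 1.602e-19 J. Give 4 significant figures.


Step 1: Compute energy difference dE = E1 - E2 = 0.1296 - 0.5023 = -0.3727 eV
Step 2: Convert to Joules: dE_J = -0.3727 * 1.602e-19 = -5.971e-20 J
Step 3: Compute exponent = -dE_J / (kB * T) = -(-5.971e-20) / (1.381e-23 * 356.6) = 12.12
Step 4: P(E1)/P(E2) = exp(12.12) = 1.842e+05

1.842e+05


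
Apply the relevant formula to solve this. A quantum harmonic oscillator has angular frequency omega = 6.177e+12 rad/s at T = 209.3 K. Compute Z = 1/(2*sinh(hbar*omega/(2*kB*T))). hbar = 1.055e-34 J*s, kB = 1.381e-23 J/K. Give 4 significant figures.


Step 1: Compute x = hbar*omega/(kB*T) = 1.055e-34*6.177e+12/(1.381e-23*209.3) = 0.2255
Step 2: x/2 = 0.1127
Step 3: sinh(x/2) = 0.113
Step 4: Z = 1/(2*0.113) = 4.426

4.426


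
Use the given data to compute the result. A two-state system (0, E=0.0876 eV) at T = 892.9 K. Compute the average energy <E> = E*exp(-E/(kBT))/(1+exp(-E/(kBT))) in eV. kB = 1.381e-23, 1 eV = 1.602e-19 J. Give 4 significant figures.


Step 1: beta*E = 0.0876*1.602e-19/(1.381e-23*892.9) = 1.138
Step 2: exp(-beta*E) = 0.3204
Step 3: <E> = 0.0876*0.3204/(1+0.3204) = 0.02126 eV

0.02126


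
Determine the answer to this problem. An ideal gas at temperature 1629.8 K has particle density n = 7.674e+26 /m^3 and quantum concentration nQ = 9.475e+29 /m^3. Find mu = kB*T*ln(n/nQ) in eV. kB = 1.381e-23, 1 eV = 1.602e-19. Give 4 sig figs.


Step 1: n/nQ = 7.674e+26/9.475e+29 = 0.0008099
Step 2: ln(n/nQ) = -7.119
Step 3: mu = kB*T*ln(n/nQ) = 2.251e-20*-7.119 = -1.602e-19 J
Step 4: Convert to eV: -1.602e-19/1.602e-19 = -1 eV

-1


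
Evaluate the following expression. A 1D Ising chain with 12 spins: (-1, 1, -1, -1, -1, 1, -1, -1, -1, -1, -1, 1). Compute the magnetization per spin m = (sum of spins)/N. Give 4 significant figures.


Step 1: Count up spins (+1): 3, down spins (-1): 9
Step 2: Total magnetization M = 3 - 9 = -6
Step 3: m = M/N = -6/12 = -0.5

-0.5


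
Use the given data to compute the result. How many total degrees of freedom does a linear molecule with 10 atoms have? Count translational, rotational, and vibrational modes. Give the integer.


Step 1: Translational DOF = 3
Step 2: Rotational DOF (linear) = 2
Step 3: Vibrational DOF = 3*10 - 5 = 25
Step 4: Total = 3 + 2 + 25 = 30

30


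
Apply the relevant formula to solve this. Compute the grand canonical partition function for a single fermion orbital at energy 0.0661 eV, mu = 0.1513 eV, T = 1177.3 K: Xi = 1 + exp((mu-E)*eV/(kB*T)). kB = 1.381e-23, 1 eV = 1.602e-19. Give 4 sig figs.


Step 1: (mu - E) = 0.1513 - 0.0661 = 0.0852 eV
Step 2: x = (mu-E)*eV/(kB*T) = 0.0852*1.602e-19/(1.381e-23*1177.3) = 0.8395
Step 3: exp(x) = 2.315
Step 4: Xi = 1 + 2.315 = 3.315

3.315


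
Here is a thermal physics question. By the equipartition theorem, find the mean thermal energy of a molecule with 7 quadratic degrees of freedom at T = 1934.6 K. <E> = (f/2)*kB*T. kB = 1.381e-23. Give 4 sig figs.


Step 1: f/2 = 7/2 = 3.5
Step 2: kB*T = 1.381e-23 * 1934.6 = 2.672e-20
Step 3: <E> = 3.5 * 2.672e-20 = 9.351e-20 J

9.351e-20


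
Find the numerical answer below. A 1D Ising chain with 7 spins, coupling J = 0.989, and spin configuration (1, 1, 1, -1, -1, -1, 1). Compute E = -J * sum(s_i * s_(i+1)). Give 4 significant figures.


Step 1: Nearest-neighbor products: 1, 1, -1, 1, 1, -1
Step 2: Sum of products = 2
Step 3: E = -0.989 * 2 = -1.978

-1.978


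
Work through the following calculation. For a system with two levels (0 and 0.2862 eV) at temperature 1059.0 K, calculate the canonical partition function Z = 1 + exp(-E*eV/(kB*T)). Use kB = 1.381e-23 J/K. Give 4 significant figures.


Step 1: Compute beta*E = E*eV/(kB*T) = 0.2862*1.602e-19/(1.381e-23*1059.0) = 3.135
Step 2: exp(-beta*E) = exp(-3.135) = 0.0435
Step 3: Z = 1 + 0.0435 = 1.043

1.043


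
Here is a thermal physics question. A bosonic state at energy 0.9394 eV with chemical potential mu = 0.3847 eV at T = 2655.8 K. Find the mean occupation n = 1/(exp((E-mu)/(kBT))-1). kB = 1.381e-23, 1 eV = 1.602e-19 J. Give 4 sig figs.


Step 1: (E - mu) = 0.5547 eV
Step 2: x = (E-mu)*eV/(kB*T) = 0.5547*1.602e-19/(1.381e-23*2655.8) = 2.423
Step 3: exp(x) = 11.28
Step 4: n = 1/(exp(x)-1) = 0.09729

0.09729


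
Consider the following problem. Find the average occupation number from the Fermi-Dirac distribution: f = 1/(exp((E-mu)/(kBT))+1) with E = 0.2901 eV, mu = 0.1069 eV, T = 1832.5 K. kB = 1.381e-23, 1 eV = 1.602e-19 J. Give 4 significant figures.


Step 1: (E - mu) = 0.2901 - 0.1069 = 0.1832 eV
Step 2: Convert: (E-mu)*eV = 2.935e-20 J
Step 3: x = (E-mu)*eV/(kB*T) = 1.16
Step 4: f = 1/(exp(1.16)+1) = 0.2387

0.2387


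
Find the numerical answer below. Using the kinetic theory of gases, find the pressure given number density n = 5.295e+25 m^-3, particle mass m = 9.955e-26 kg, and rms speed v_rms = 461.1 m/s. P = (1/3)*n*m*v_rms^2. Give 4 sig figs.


Step 1: v_rms^2 = 461.1^2 = 2.126e+05
Step 2: n*m = 5.295e+25*9.955e-26 = 5.271
Step 3: P = (1/3)*5.271*2.126e+05 = 3.736e+05 Pa

3.736e+05


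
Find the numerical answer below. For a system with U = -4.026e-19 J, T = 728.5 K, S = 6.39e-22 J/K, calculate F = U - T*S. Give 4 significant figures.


Step 1: T*S = 728.5 * 6.39e-22 = 4.655e-19 J
Step 2: F = U - T*S = -4.026e-19 - 4.655e-19
Step 3: F = -8.681e-19 J

-8.681e-19


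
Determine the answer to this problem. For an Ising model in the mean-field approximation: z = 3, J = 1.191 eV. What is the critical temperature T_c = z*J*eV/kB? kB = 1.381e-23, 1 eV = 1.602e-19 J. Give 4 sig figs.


Step 1: z*J = 3*1.191 = 3.573 eV
Step 2: Convert to Joules: 3.573*1.602e-19 = 5.724e-19 J
Step 3: T_c = 5.724e-19 / 1.381e-23 = 4.145e+04 K

4.145e+04


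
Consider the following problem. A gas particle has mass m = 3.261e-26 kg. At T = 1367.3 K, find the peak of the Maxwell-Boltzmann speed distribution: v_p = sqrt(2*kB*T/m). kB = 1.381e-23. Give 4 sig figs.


Step 1: Numerator = 2*kB*T = 2*1.381e-23*1367.3 = 3.776e-20
Step 2: Ratio = 3.776e-20 / 3.261e-26 = 1.158e+06
Step 3: v_p = sqrt(1.158e+06) = 1076 m/s

1076


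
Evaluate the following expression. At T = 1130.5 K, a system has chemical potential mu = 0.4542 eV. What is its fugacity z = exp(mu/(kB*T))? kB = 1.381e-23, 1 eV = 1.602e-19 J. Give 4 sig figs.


Step 1: Convert mu to Joules: 0.4542*1.602e-19 = 7.276e-20 J
Step 2: kB*T = 1.381e-23*1130.5 = 1.561e-20 J
Step 3: mu/(kB*T) = 4.661
Step 4: z = exp(4.661) = 105.7

105.7


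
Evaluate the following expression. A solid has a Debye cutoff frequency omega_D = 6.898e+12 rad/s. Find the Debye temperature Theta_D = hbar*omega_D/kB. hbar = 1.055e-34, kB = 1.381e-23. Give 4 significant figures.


Step 1: hbar*omega_D = 1.055e-34 * 6.898e+12 = 7.277e-22 J
Step 2: Theta_D = 7.277e-22 / 1.381e-23
Step 3: Theta_D = 52.7 K

52.7


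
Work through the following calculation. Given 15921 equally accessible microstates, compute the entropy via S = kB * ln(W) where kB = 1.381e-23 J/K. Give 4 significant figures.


Step 1: ln(W) = ln(15921) = 9.675
Step 2: S = kB * ln(W) = 1.381e-23 * 9.675
Step 3: S = 1.336e-22 J/K

1.336e-22


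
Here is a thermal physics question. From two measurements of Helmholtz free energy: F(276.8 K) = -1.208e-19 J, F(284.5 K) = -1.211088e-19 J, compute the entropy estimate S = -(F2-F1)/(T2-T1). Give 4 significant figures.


Step 1: dF = F2 - F1 = -1.211088e-19 - (-1.208e-19) = -3.088e-22 J
Step 2: dT = T2 - T1 = 284.5 - 276.8 = 7.7 K
Step 3: S = -dF/dT = -(-3.088e-22)/7.7 = 4.01e-23 J/K

4.01e-23


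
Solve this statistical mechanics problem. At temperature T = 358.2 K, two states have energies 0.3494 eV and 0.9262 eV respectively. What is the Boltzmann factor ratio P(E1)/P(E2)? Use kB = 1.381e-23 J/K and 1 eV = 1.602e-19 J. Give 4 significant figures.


Step 1: Compute energy difference dE = E1 - E2 = 0.3494 - 0.9262 = -0.5768 eV
Step 2: Convert to Joules: dE_J = -0.5768 * 1.602e-19 = -9.24e-20 J
Step 3: Compute exponent = -dE_J / (kB * T) = -(-9.24e-20) / (1.381e-23 * 358.2) = 18.68
Step 4: P(E1)/P(E2) = exp(18.68) = 1.296e+08

1.296e+08


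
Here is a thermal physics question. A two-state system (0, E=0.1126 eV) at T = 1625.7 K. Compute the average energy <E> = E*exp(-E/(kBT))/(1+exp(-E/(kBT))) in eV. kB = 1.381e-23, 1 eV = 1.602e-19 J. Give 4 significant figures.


Step 1: beta*E = 0.1126*1.602e-19/(1.381e-23*1625.7) = 0.8035
Step 2: exp(-beta*E) = 0.4478
Step 3: <E> = 0.1126*0.4478/(1+0.4478) = 0.03483 eV

0.03483


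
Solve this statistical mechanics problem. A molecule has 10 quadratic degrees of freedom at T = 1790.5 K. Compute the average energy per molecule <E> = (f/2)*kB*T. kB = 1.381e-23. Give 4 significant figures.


Step 1: f/2 = 10/2 = 5
Step 2: kB*T = 1.381e-23 * 1790.5 = 2.473e-20
Step 3: <E> = 5 * 2.473e-20 = 1.236e-19 J

1.236e-19


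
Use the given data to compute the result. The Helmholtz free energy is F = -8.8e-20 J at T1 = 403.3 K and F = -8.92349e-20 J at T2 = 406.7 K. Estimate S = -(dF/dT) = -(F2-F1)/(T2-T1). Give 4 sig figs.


Step 1: dF = F2 - F1 = -8.92349e-20 - (-8.8e-20) = -1.2349e-21 J
Step 2: dT = T2 - T1 = 406.7 - 403.3 = 3.4 K
Step 3: S = -dF/dT = -(-1.2349e-21)/3.4 = 3.632e-22 J/K

3.632e-22


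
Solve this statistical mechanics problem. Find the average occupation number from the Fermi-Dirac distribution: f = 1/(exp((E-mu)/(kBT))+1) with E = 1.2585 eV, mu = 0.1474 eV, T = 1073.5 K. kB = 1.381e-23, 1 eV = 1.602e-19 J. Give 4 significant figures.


Step 1: (E - mu) = 1.2585 - 0.1474 = 1.111 eV
Step 2: Convert: (E-mu)*eV = 1.78e-19 J
Step 3: x = (E-mu)*eV/(kB*T) = 12.01
Step 4: f = 1/(exp(12.01)+1) = 6.104e-06

6.104e-06


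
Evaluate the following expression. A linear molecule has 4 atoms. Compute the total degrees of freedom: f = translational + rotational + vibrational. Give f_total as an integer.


Step 1: Translational DOF = 3
Step 2: Rotational DOF (linear) = 2
Step 3: Vibrational DOF = 3*4 - 5 = 7
Step 4: Total = 3 + 2 + 7 = 12

12


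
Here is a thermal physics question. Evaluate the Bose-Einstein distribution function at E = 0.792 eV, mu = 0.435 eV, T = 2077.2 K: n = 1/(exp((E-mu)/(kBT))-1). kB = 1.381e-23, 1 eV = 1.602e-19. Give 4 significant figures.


Step 1: (E - mu) = 0.357 eV
Step 2: x = (E-mu)*eV/(kB*T) = 0.357*1.602e-19/(1.381e-23*2077.2) = 1.994
Step 3: exp(x) = 7.343
Step 4: n = 1/(exp(x)-1) = 0.1577

0.1577


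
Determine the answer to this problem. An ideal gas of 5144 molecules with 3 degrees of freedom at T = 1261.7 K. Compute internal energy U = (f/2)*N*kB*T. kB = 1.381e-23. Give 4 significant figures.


Step 1: f/2 = 3/2 = 1.5
Step 2: N*kB*T = 5144*1.381e-23*1261.7 = 8.963e-17
Step 3: U = 1.5 * 8.963e-17 = 1.344e-16 J

1.344e-16


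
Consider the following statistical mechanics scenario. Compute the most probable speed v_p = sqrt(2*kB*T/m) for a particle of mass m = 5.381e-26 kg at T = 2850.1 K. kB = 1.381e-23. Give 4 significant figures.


Step 1: Numerator = 2*kB*T = 2*1.381e-23*2850.1 = 7.872e-20
Step 2: Ratio = 7.872e-20 / 5.381e-26 = 1.463e+06
Step 3: v_p = sqrt(1.463e+06) = 1210 m/s

1210


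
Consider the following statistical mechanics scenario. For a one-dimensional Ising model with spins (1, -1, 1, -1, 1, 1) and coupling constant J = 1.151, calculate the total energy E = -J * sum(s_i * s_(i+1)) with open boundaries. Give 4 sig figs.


Step 1: Nearest-neighbor products: -1, -1, -1, -1, 1
Step 2: Sum of products = -3
Step 3: E = -1.151 * -3 = 3.453

3.453


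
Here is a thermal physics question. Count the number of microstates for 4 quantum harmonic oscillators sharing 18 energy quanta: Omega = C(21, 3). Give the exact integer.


Step 1: Use binomial coefficient C(21, 3)
Step 2: Numerator = 21! / 18!
Step 3: Denominator = 3!
Step 4: Omega = 1330

1330


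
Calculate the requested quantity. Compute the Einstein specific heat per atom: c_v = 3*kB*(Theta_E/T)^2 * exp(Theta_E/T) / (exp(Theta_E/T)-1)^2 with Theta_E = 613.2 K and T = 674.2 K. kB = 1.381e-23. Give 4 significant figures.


Step 1: x = Theta_E/T = 613.2/674.2 = 0.9095
Step 2: x^2 = 0.8272
Step 3: exp(x) = 2.483
Step 4: c_v = 3*1.381e-23*0.8272*2.483/(2.483-1)^2 = 3.869e-23

3.869e-23


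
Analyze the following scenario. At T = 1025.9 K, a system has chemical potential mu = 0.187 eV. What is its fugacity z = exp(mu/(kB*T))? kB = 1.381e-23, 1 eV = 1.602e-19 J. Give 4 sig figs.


Step 1: Convert mu to Joules: 0.187*1.602e-19 = 2.996e-20 J
Step 2: kB*T = 1.381e-23*1025.9 = 1.417e-20 J
Step 3: mu/(kB*T) = 2.114
Step 4: z = exp(2.114) = 8.285

8.285


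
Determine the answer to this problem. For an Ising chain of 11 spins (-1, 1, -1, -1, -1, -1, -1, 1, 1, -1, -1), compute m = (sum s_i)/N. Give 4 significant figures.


Step 1: Count up spins (+1): 3, down spins (-1): 8
Step 2: Total magnetization M = 3 - 8 = -5
Step 3: m = M/N = -5/11 = -0.4545

-0.4545


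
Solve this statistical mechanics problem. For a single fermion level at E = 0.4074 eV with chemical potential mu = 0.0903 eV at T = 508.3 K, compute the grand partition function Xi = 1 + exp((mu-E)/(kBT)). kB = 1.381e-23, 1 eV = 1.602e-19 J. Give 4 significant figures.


Step 1: (mu - E) = 0.0903 - 0.4074 = -0.3171 eV
Step 2: x = (mu-E)*eV/(kB*T) = -0.3171*1.602e-19/(1.381e-23*508.3) = -7.237
Step 3: exp(x) = 0.0007196
Step 4: Xi = 1 + 0.0007196 = 1.001

1.001


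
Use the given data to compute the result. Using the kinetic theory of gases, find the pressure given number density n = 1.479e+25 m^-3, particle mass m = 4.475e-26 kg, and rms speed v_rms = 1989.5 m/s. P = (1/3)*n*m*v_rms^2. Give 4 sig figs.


Step 1: v_rms^2 = 1989.5^2 = 3.958e+06
Step 2: n*m = 1.479e+25*4.475e-26 = 0.6619
Step 3: P = (1/3)*0.6619*3.958e+06 = 8.732e+05 Pa

8.732e+05


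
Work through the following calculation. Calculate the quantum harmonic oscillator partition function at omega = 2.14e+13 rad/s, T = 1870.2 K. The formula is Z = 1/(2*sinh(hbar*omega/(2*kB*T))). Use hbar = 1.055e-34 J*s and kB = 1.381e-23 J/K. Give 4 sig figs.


Step 1: Compute x = hbar*omega/(kB*T) = 1.055e-34*2.14e+13/(1.381e-23*1870.2) = 0.08741
Step 2: x/2 = 0.04371
Step 3: sinh(x/2) = 0.04372
Step 4: Z = 1/(2*0.04372) = 11.44

11.44


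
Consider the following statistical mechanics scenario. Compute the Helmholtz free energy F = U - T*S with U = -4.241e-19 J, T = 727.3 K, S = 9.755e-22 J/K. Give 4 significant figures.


Step 1: T*S = 727.3 * 9.755e-22 = 7.095e-19 J
Step 2: F = U - T*S = -4.241e-19 - 7.095e-19
Step 3: F = -1.134e-18 J

-1.134e-18


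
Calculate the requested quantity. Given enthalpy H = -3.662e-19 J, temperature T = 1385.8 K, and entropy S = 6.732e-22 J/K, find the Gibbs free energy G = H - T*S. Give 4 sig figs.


Step 1: T*S = 1385.8 * 6.732e-22 = 9.329e-19 J
Step 2: G = H - T*S = -3.662e-19 - 9.329e-19
Step 3: G = -1.299e-18 J

-1.299e-18


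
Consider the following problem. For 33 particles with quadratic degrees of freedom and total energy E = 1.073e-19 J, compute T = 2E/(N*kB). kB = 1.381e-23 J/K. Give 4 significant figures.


Step 1: Numerator = 2*E = 2*1.073e-19 = 2.146e-19 J
Step 2: Denominator = N*kB = 33*1.381e-23 = 4.557e-22
Step 3: T = 2.146e-19 / 4.557e-22 = 470.9 K

470.9


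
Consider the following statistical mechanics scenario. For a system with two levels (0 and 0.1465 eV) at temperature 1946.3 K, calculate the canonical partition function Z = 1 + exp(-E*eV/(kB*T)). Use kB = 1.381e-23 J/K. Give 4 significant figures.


Step 1: Compute beta*E = E*eV/(kB*T) = 0.1465*1.602e-19/(1.381e-23*1946.3) = 0.8732
Step 2: exp(-beta*E) = exp(-0.8732) = 0.4176
Step 3: Z = 1 + 0.4176 = 1.418

1.418


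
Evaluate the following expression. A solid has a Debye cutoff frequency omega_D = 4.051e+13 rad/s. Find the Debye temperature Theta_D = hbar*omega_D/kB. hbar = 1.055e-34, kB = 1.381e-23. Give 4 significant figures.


Step 1: hbar*omega_D = 1.055e-34 * 4.051e+13 = 4.274e-21 J
Step 2: Theta_D = 4.274e-21 / 1.381e-23
Step 3: Theta_D = 309.5 K

309.5


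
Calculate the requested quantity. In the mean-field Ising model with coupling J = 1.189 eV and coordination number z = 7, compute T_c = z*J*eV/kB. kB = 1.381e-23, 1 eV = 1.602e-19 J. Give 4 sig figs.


Step 1: z*J = 7*1.189 = 8.323 eV
Step 2: Convert to Joules: 8.323*1.602e-19 = 1.333e-18 J
Step 3: T_c = 1.333e-18 / 1.381e-23 = 9.655e+04 K

9.655e+04


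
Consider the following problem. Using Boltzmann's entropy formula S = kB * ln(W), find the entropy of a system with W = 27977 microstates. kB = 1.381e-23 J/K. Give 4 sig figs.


Step 1: ln(W) = ln(27977) = 10.24
Step 2: S = kB * ln(W) = 1.381e-23 * 10.24
Step 3: S = 1.414e-22 J/K

1.414e-22


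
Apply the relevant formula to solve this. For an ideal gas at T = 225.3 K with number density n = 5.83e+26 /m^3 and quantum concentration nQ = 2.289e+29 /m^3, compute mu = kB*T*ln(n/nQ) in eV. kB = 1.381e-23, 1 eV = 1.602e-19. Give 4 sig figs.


Step 1: n/nQ = 5.83e+26/2.289e+29 = 0.002547
Step 2: ln(n/nQ) = -5.973
Step 3: mu = kB*T*ln(n/nQ) = 3.111e-21*-5.973 = -1.858e-20 J
Step 4: Convert to eV: -1.858e-20/1.602e-19 = -0.116 eV

-0.116


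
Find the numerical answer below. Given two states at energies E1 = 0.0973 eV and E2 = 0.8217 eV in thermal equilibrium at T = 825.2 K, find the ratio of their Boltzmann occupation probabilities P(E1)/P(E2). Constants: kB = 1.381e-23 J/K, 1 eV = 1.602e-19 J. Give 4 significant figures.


Step 1: Compute energy difference dE = E1 - E2 = 0.0973 - 0.8217 = -0.7244 eV
Step 2: Convert to Joules: dE_J = -0.7244 * 1.602e-19 = -1.16e-19 J
Step 3: Compute exponent = -dE_J / (kB * T) = -(-1.16e-19) / (1.381e-23 * 825.2) = 10.18
Step 4: P(E1)/P(E2) = exp(10.18) = 2.646e+04

2.646e+04


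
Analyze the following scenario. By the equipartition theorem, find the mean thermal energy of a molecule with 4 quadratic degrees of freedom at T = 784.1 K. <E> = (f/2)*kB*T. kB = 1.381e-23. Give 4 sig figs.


Step 1: f/2 = 4/2 = 2
Step 2: kB*T = 1.381e-23 * 784.1 = 1.083e-20
Step 3: <E> = 2 * 1.083e-20 = 2.166e-20 J

2.166e-20


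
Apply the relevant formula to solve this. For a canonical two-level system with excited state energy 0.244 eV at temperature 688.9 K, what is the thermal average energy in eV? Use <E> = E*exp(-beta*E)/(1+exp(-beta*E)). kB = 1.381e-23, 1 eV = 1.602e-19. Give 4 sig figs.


Step 1: beta*E = 0.244*1.602e-19/(1.381e-23*688.9) = 4.109
Step 2: exp(-beta*E) = 0.01643
Step 3: <E> = 0.244*0.01643/(1+0.01643) = 0.003944 eV

0.003944


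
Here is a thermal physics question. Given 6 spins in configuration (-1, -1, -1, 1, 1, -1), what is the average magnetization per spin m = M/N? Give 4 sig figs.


Step 1: Count up spins (+1): 2, down spins (-1): 4
Step 2: Total magnetization M = 2 - 4 = -2
Step 3: m = M/N = -2/6 = -0.3333

-0.3333


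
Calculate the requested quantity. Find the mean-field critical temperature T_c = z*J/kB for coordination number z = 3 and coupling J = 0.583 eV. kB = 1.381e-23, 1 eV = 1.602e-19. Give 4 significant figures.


Step 1: z*J = 3*0.583 = 1.749 eV
Step 2: Convert to Joules: 1.749*1.602e-19 = 2.802e-19 J
Step 3: T_c = 2.802e-19 / 1.381e-23 = 2.029e+04 K

2.029e+04


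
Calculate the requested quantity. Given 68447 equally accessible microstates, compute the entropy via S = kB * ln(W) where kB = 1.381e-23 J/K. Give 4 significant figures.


Step 1: ln(W) = ln(68447) = 11.13
Step 2: S = kB * ln(W) = 1.381e-23 * 11.13
Step 3: S = 1.538e-22 J/K

1.538e-22


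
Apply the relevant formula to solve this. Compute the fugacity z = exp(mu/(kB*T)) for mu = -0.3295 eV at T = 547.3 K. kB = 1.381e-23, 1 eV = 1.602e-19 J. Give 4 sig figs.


Step 1: Convert mu to Joules: -0.3295*1.602e-19 = -5.279e-20 J
Step 2: kB*T = 1.381e-23*547.3 = 7.558e-21 J
Step 3: mu/(kB*T) = -6.984
Step 4: z = exp(-6.984) = 0.0009267

0.0009267


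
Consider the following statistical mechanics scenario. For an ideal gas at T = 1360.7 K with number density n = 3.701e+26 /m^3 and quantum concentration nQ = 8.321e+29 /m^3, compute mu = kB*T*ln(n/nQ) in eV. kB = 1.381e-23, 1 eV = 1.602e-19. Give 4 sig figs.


Step 1: n/nQ = 3.701e+26/8.321e+29 = 0.0004448
Step 2: ln(n/nQ) = -7.718
Step 3: mu = kB*T*ln(n/nQ) = 1.879e-20*-7.718 = -1.45e-19 J
Step 4: Convert to eV: -1.45e-19/1.602e-19 = -0.9053 eV

-0.9053


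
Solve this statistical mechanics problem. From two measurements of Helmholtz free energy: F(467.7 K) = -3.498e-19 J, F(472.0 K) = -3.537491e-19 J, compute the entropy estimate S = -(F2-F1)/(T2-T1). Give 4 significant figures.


Step 1: dF = F2 - F1 = -3.537491e-19 - (-3.498e-19) = -3.9491e-21 J
Step 2: dT = T2 - T1 = 472.0 - 467.7 = 4.3 K
Step 3: S = -dF/dT = -(-3.9491e-21)/4.3 = 9.184e-22 J/K

9.184e-22


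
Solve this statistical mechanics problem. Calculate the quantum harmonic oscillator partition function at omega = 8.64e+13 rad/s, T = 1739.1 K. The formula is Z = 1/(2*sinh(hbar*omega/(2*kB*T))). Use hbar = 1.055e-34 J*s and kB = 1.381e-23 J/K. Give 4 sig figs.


Step 1: Compute x = hbar*omega/(kB*T) = 1.055e-34*8.64e+13/(1.381e-23*1739.1) = 0.3795
Step 2: x/2 = 0.1898
Step 3: sinh(x/2) = 0.1909
Step 4: Z = 1/(2*0.1909) = 2.619

2.619


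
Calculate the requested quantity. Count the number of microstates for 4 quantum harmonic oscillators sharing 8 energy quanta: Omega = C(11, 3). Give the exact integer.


Step 1: Use binomial coefficient C(11, 3)
Step 2: Numerator = 11! / 8!
Step 3: Denominator = 3!
Step 4: Omega = 165

165


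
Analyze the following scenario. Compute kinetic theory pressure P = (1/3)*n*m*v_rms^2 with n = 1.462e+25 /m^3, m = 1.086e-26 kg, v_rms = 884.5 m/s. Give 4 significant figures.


Step 1: v_rms^2 = 884.5^2 = 7.823e+05
Step 2: n*m = 1.462e+25*1.086e-26 = 0.1588
Step 3: P = (1/3)*0.1588*7.823e+05 = 4.14e+04 Pa

4.14e+04


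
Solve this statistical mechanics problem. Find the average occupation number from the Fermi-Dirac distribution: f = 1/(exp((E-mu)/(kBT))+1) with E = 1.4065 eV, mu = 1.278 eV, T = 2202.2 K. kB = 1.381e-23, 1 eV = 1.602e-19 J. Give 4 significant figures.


Step 1: (E - mu) = 1.4065 - 1.278 = 0.1285 eV
Step 2: Convert: (E-mu)*eV = 2.059e-20 J
Step 3: x = (E-mu)*eV/(kB*T) = 0.6769
Step 4: f = 1/(exp(0.6769)+1) = 0.337

0.337


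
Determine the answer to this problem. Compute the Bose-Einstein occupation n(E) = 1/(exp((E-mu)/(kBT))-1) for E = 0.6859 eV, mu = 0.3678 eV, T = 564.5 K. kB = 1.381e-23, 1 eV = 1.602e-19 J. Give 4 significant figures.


Step 1: (E - mu) = 0.3181 eV
Step 2: x = (E-mu)*eV/(kB*T) = 0.3181*1.602e-19/(1.381e-23*564.5) = 6.537
Step 3: exp(x) = 690.1
Step 4: n = 1/(exp(x)-1) = 0.001451

0.001451


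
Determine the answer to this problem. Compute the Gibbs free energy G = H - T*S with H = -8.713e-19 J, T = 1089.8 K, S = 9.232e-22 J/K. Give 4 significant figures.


Step 1: T*S = 1089.8 * 9.232e-22 = 1.006e-18 J
Step 2: G = H - T*S = -8.713e-19 - 1.006e-18
Step 3: G = -1.877e-18 J

-1.877e-18


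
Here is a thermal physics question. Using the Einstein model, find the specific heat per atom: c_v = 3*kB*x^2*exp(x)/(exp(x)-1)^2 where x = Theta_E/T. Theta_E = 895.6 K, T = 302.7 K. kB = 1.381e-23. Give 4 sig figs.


Step 1: x = Theta_E/T = 895.6/302.7 = 2.959
Step 2: x^2 = 8.754
Step 3: exp(x) = 19.27
Step 4: c_v = 3*1.381e-23*8.754*19.27/(19.27-1)^2 = 2.093e-23

2.093e-23


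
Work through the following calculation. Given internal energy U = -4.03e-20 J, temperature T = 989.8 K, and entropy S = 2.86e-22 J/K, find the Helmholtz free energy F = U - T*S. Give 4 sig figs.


Step 1: T*S = 989.8 * 2.86e-22 = 2.831e-19 J
Step 2: F = U - T*S = -4.03e-20 - 2.831e-19
Step 3: F = -3.234e-19 J

-3.234e-19


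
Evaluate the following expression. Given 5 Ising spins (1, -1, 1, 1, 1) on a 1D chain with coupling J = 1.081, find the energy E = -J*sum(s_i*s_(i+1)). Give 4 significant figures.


Step 1: Nearest-neighbor products: -1, -1, 1, 1
Step 2: Sum of products = 0
Step 3: E = -1.081 * 0 = 0

0


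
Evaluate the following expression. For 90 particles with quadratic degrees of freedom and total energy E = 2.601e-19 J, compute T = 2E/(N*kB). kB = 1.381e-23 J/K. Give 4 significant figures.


Step 1: Numerator = 2*E = 2*2.601e-19 = 5.202e-19 J
Step 2: Denominator = N*kB = 90*1.381e-23 = 1.243e-21
Step 3: T = 5.202e-19 / 1.243e-21 = 418.5 K

418.5


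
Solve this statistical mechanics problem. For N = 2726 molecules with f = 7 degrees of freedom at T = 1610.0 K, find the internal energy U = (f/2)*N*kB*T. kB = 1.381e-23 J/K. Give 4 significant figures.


Step 1: f/2 = 7/2 = 3.5
Step 2: N*kB*T = 2726*1.381e-23*1610.0 = 6.061e-17
Step 3: U = 3.5 * 6.061e-17 = 2.121e-16 J

2.121e-16


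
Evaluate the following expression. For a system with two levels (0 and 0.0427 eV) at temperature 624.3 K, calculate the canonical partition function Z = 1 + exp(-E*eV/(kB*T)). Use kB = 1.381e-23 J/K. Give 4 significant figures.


Step 1: Compute beta*E = E*eV/(kB*T) = 0.0427*1.602e-19/(1.381e-23*624.3) = 0.7934
Step 2: exp(-beta*E) = exp(-0.7934) = 0.4523
Step 3: Z = 1 + 0.4523 = 1.452

1.452


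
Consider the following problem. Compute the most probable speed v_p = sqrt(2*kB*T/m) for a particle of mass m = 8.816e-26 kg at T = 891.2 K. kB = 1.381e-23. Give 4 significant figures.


Step 1: Numerator = 2*kB*T = 2*1.381e-23*891.2 = 2.461e-20
Step 2: Ratio = 2.461e-20 / 8.816e-26 = 2.792e+05
Step 3: v_p = sqrt(2.792e+05) = 528.4 m/s

528.4


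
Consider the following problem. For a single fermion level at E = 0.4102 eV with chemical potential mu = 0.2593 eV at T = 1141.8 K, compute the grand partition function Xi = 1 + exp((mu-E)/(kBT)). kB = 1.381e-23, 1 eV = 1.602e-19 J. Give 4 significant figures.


Step 1: (mu - E) = 0.2593 - 0.4102 = -0.1509 eV
Step 2: x = (mu-E)*eV/(kB*T) = -0.1509*1.602e-19/(1.381e-23*1141.8) = -1.533
Step 3: exp(x) = 0.2159
Step 4: Xi = 1 + 0.2159 = 1.216

1.216


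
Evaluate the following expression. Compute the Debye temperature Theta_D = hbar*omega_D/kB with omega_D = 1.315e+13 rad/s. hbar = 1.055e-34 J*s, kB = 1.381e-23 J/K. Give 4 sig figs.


Step 1: hbar*omega_D = 1.055e-34 * 1.315e+13 = 1.387e-21 J
Step 2: Theta_D = 1.387e-21 / 1.381e-23
Step 3: Theta_D = 100.5 K

100.5


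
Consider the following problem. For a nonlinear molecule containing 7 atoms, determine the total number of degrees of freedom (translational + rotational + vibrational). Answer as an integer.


Step 1: Translational DOF = 3
Step 2: Rotational DOF (nonlinear) = 3
Step 3: Vibrational DOF = 3*7 - 6 = 15
Step 4: Total = 3 + 3 + 15 = 21

21


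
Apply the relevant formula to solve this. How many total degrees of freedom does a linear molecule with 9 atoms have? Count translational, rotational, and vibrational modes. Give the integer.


Step 1: Translational DOF = 3
Step 2: Rotational DOF (linear) = 2
Step 3: Vibrational DOF = 3*9 - 5 = 22
Step 4: Total = 3 + 2 + 22 = 27

27


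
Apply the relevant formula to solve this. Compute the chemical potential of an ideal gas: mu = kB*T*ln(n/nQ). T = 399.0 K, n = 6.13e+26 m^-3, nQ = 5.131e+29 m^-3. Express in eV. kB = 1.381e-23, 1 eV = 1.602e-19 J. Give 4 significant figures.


Step 1: n/nQ = 6.13e+26/5.131e+29 = 0.001195
Step 2: ln(n/nQ) = -6.73
Step 3: mu = kB*T*ln(n/nQ) = 5.51e-21*-6.73 = -3.708e-20 J
Step 4: Convert to eV: -3.708e-20/1.602e-19 = -0.2315 eV

-0.2315


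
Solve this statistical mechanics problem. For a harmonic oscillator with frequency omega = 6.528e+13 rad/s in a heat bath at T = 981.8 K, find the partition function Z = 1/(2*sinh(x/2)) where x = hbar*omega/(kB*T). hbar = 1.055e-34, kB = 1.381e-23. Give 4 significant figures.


Step 1: Compute x = hbar*omega/(kB*T) = 1.055e-34*6.528e+13/(1.381e-23*981.8) = 0.5079
Step 2: x/2 = 0.254
Step 3: sinh(x/2) = 0.2567
Step 4: Z = 1/(2*0.2567) = 1.948

1.948


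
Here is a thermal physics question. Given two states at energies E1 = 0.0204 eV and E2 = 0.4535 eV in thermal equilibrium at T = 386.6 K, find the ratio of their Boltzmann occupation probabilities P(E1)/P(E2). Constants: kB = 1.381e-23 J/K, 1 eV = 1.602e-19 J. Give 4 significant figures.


Step 1: Compute energy difference dE = E1 - E2 = 0.0204 - 0.4535 = -0.4331 eV
Step 2: Convert to Joules: dE_J = -0.4331 * 1.602e-19 = -6.938e-20 J
Step 3: Compute exponent = -dE_J / (kB * T) = -(-6.938e-20) / (1.381e-23 * 386.6) = 13
Step 4: P(E1)/P(E2) = exp(13) = 4.405e+05

4.405e+05


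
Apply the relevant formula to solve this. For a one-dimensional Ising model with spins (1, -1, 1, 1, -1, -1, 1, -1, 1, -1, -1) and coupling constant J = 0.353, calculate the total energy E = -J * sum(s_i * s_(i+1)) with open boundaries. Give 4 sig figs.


Step 1: Nearest-neighbor products: -1, -1, 1, -1, 1, -1, -1, -1, -1, 1
Step 2: Sum of products = -4
Step 3: E = -0.353 * -4 = 1.412

1.412


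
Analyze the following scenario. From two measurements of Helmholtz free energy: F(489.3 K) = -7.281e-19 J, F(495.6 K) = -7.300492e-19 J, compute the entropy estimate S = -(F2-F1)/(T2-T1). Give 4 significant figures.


Step 1: dF = F2 - F1 = -7.300492e-19 - (-7.281e-19) = -1.9492e-21 J
Step 2: dT = T2 - T1 = 495.6 - 489.3 = 6.3 K
Step 3: S = -dF/dT = -(-1.9492e-21)/6.3 = 3.094e-22 J/K

3.094e-22


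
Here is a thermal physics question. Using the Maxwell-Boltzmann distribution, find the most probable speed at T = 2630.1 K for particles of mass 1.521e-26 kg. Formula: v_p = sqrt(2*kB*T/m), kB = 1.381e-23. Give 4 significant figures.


Step 1: Numerator = 2*kB*T = 2*1.381e-23*2630.1 = 7.264e-20
Step 2: Ratio = 7.264e-20 / 1.521e-26 = 4.776e+06
Step 3: v_p = sqrt(4.776e+06) = 2185 m/s

2185


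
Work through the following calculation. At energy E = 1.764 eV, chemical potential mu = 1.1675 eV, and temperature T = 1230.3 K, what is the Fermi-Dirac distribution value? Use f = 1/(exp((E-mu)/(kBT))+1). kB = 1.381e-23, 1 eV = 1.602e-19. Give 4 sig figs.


Step 1: (E - mu) = 1.764 - 1.1675 = 0.5965 eV
Step 2: Convert: (E-mu)*eV = 9.556e-20 J
Step 3: x = (E-mu)*eV/(kB*T) = 5.624
Step 4: f = 1/(exp(5.624)+1) = 0.003596

0.003596


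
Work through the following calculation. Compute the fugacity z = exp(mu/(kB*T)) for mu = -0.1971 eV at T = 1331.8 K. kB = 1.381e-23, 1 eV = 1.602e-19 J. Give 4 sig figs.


Step 1: Convert mu to Joules: -0.1971*1.602e-19 = -3.158e-20 J
Step 2: kB*T = 1.381e-23*1331.8 = 1.839e-20 J
Step 3: mu/(kB*T) = -1.717
Step 4: z = exp(-1.717) = 0.1796

0.1796


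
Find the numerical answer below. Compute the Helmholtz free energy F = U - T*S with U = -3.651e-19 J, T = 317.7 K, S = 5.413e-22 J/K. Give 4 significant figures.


Step 1: T*S = 317.7 * 5.413e-22 = 1.72e-19 J
Step 2: F = U - T*S = -3.651e-19 - 1.72e-19
Step 3: F = -5.371e-19 J

-5.371e-19


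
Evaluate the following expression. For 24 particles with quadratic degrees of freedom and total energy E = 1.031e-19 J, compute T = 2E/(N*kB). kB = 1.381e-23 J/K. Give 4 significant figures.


Step 1: Numerator = 2*E = 2*1.031e-19 = 2.062e-19 J
Step 2: Denominator = N*kB = 24*1.381e-23 = 3.314e-22
Step 3: T = 2.062e-19 / 3.314e-22 = 622.1 K

622.1


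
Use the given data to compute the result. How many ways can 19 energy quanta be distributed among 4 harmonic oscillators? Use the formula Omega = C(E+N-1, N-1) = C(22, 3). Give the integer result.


Step 1: Use binomial coefficient C(22, 3)
Step 2: Numerator = 22! / 19!
Step 3: Denominator = 3!
Step 4: Omega = 1540

1540


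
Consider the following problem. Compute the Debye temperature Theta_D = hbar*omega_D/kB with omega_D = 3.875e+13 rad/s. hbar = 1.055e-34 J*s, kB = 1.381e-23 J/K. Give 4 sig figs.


Step 1: hbar*omega_D = 1.055e-34 * 3.875e+13 = 4.088e-21 J
Step 2: Theta_D = 4.088e-21 / 1.381e-23
Step 3: Theta_D = 296 K

296


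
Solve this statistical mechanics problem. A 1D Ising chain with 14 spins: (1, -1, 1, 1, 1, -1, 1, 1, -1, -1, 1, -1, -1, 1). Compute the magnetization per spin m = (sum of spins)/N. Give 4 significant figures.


Step 1: Count up spins (+1): 8, down spins (-1): 6
Step 2: Total magnetization M = 8 - 6 = 2
Step 3: m = M/N = 2/14 = 0.1429

0.1429


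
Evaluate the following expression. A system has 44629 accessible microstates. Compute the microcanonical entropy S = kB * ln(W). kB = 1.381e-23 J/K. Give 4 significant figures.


Step 1: ln(W) = ln(44629) = 10.71
Step 2: S = kB * ln(W) = 1.381e-23 * 10.71
Step 3: S = 1.479e-22 J/K

1.479e-22


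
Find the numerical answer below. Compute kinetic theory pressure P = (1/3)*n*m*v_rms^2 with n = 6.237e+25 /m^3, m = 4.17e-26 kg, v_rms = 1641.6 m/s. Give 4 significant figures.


Step 1: v_rms^2 = 1641.6^2 = 2.695e+06
Step 2: n*m = 6.237e+25*4.17e-26 = 2.601
Step 3: P = (1/3)*2.601*2.695e+06 = 2.336e+06 Pa

2.336e+06


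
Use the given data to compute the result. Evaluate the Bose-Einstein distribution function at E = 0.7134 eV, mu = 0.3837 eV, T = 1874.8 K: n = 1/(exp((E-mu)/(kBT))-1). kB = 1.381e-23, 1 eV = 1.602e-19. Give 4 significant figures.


Step 1: (E - mu) = 0.3297 eV
Step 2: x = (E-mu)*eV/(kB*T) = 0.3297*1.602e-19/(1.381e-23*1874.8) = 2.04
Step 3: exp(x) = 7.691
Step 4: n = 1/(exp(x)-1) = 0.1495

0.1495


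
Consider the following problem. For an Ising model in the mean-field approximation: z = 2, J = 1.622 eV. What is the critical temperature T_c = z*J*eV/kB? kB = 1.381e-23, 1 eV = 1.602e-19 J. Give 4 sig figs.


Step 1: z*J = 2*1.622 = 3.244 eV
Step 2: Convert to Joules: 3.244*1.602e-19 = 5.197e-19 J
Step 3: T_c = 5.197e-19 / 1.381e-23 = 3.763e+04 K

3.763e+04


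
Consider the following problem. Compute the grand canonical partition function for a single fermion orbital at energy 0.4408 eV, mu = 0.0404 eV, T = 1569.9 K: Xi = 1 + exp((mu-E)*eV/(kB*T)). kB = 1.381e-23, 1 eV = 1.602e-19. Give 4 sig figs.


Step 1: (mu - E) = 0.0404 - 0.4408 = -0.4004 eV
Step 2: x = (mu-E)*eV/(kB*T) = -0.4004*1.602e-19/(1.381e-23*1569.9) = -2.959
Step 3: exp(x) = 0.05189
Step 4: Xi = 1 + 0.05189 = 1.052

1.052


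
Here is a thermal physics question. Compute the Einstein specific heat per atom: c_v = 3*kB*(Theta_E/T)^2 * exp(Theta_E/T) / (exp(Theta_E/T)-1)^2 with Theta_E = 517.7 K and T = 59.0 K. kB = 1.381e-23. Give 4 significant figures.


Step 1: x = Theta_E/T = 517.7/59.0 = 8.775
Step 2: x^2 = 76.99
Step 3: exp(x) = 6468
Step 4: c_v = 3*1.381e-23*76.99*6468/(6468-1)^2 = 4.933e-25

4.933e-25


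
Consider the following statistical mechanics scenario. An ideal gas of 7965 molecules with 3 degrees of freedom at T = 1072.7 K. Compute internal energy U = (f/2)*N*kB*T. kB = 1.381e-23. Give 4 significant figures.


Step 1: f/2 = 3/2 = 1.5
Step 2: N*kB*T = 7965*1.381e-23*1072.7 = 1.18e-16
Step 3: U = 1.5 * 1.18e-16 = 1.77e-16 J

1.77e-16


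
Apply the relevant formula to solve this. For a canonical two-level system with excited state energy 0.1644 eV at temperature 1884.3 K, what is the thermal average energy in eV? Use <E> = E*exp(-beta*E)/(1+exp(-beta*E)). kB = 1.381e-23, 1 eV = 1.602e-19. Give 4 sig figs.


Step 1: beta*E = 0.1644*1.602e-19/(1.381e-23*1884.3) = 1.012
Step 2: exp(-beta*E) = 0.3635
Step 3: <E> = 0.1644*0.3635/(1+0.3635) = 0.04382 eV

0.04382


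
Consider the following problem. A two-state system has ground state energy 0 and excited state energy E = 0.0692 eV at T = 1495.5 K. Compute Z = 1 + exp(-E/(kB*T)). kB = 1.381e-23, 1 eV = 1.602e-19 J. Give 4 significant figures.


Step 1: Compute beta*E = E*eV/(kB*T) = 0.0692*1.602e-19/(1.381e-23*1495.5) = 0.5368
Step 2: exp(-beta*E) = exp(-0.5368) = 0.5846
Step 3: Z = 1 + 0.5846 = 1.585

1.585
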